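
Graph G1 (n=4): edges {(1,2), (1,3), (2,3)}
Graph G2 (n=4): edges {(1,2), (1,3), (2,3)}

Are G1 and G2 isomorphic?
Yes, isomorphic

The graphs are isomorphic.
One valid mapping φ: V(G1) → V(G2): 0→0, 1→1, 2→3, 3→2

Verify φ preserves adjacency — for each edge of G1, its image is an edge of G2:
  (1,2) → (φ(1),φ(2)) = (1,3) ∈ E(G2) ✓
  (1,3) → (φ(1),φ(3)) = (1,2) ∈ E(G2) ✓
  (2,3) → (φ(2),φ(3)) = (2,3) ∈ E(G2) ✓
All 3 edges of G1 map to edges of G2, and |E(G1)| = |E(G2)| = 3, so φ is a bijection on edges as well as vertices. Hence G1 ≅ G2.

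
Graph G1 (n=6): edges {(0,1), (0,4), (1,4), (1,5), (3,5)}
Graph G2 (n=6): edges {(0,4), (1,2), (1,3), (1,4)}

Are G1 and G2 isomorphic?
No, not isomorphic

The graphs are NOT isomorphic.

Degrees in G1: deg(0)=2, deg(1)=3, deg(2)=0, deg(3)=1, deg(4)=2, deg(5)=2.
Sorted degree sequence of G1: [3, 2, 2, 2, 1, 0].
Degrees in G2: deg(0)=1, deg(1)=3, deg(2)=1, deg(3)=1, deg(4)=2, deg(5)=0.
Sorted degree sequence of G2: [3, 2, 1, 1, 1, 0].
The (sorted) degree sequence is an isomorphism invariant, so since G1 and G2 have different degree sequences they cannot be isomorphic.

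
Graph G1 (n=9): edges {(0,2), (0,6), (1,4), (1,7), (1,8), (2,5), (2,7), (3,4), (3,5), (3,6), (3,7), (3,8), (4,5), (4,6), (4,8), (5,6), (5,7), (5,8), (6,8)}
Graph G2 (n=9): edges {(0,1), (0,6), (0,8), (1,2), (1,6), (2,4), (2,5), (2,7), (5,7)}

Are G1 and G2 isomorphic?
No, not isomorphic

The graphs are NOT isomorphic.

Connected components of G1: 1 component(s) with vertex sets [[0, 1, 2, 3, 4, 5, 6, 7, 8]], sizes [9].
Connected components of G2: 2 component(s) with vertex sets [[3], [0, 1, 2, 4, 5, 6, 7, 8]], sizes [1, 8].
The number of connected components (and the multiset of component sizes) is an isomorphism invariant — an isomorphism maps each component of G1 bijectively onto a component of G2. Since G1 has 1 component(s) and G2 has 2, they cannot be isomorphic.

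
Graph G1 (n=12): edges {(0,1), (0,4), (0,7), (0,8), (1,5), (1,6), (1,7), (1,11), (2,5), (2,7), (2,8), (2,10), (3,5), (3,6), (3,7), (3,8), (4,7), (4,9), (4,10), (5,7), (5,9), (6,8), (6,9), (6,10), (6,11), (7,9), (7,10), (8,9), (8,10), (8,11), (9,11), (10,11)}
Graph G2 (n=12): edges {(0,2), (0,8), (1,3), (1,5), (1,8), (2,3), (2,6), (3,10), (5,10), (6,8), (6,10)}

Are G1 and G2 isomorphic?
No, not isomorphic

The graphs are NOT isomorphic.

Connected components of G1: 1 component(s) with vertex sets [[0, 1, 2, 3, 4, 5, 6, 7, 8, 9, 10, 11]], sizes [12].
Connected components of G2: 5 component(s) with vertex sets [[4], [7], [9], [11], [0, 1, 2, 3, 5, 6, 8, 10]], sizes [1, 1, 1, 1, 8].
The number of connected components (and the multiset of component sizes) is an isomorphism invariant — an isomorphism maps each component of G1 bijectively onto a component of G2. Since G1 has 1 component(s) and G2 has 5, they cannot be isomorphic.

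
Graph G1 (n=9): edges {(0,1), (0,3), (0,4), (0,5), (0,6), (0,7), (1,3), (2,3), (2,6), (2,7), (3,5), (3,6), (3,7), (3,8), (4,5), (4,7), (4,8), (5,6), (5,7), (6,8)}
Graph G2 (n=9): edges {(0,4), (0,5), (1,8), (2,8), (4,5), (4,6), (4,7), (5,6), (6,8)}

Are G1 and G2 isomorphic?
No, not isomorphic

The graphs are NOT isomorphic.

Connected components of G1: 1 component(s) with vertex sets [[0, 1, 2, 3, 4, 5, 6, 7, 8]], sizes [9].
Connected components of G2: 2 component(s) with vertex sets [[3], [0, 1, 2, 4, 5, 6, 7, 8]], sizes [1, 8].
The number of connected components (and the multiset of component sizes) is an isomorphism invariant — an isomorphism maps each component of G1 bijectively onto a component of G2. Since G1 has 1 component(s) and G2 has 2, they cannot be isomorphic.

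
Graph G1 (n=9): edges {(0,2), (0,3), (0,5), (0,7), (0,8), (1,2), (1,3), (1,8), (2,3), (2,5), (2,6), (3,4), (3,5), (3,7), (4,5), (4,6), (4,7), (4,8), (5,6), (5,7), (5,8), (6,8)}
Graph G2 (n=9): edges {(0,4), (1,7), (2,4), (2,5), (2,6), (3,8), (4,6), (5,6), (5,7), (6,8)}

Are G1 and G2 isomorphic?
No, not isomorphic

The graphs are NOT isomorphic.

Degrees in G1: deg(0)=5, deg(1)=3, deg(2)=5, deg(3)=6, deg(4)=5, deg(5)=7, deg(6)=4, deg(7)=4, deg(8)=5.
Sorted degree sequence of G1: [7, 6, 5, 5, 5, 5, 4, 4, 3].
Degrees in G2: deg(0)=1, deg(1)=1, deg(2)=3, deg(3)=1, deg(4)=3, deg(5)=3, deg(6)=4, deg(7)=2, deg(8)=2.
Sorted degree sequence of G2: [4, 3, 3, 3, 2, 2, 1, 1, 1].
The (sorted) degree sequence is an isomorphism invariant, so since G1 and G2 have different degree sequences they cannot be isomorphic.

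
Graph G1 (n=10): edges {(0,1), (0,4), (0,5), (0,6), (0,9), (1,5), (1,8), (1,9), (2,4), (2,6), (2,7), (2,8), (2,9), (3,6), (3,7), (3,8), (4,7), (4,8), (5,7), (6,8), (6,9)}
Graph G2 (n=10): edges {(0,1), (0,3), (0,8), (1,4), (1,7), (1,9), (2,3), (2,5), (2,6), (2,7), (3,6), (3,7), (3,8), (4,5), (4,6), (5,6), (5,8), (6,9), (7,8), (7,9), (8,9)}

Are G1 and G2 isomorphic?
Yes, isomorphic

The graphs are isomorphic.
One valid mapping φ: V(G1) → V(G2): 0→6, 1→5, 2→7, 3→0, 4→9, 5→4, 6→3, 7→1, 8→8, 9→2

Verify φ preserves adjacency — for each edge of G1, its image is an edge of G2:
  (0,1) → (φ(0),φ(1)) = (5,6) ∈ E(G2) ✓
  (0,4) → (φ(0),φ(4)) = (6,9) ∈ E(G2) ✓
  (0,5) → (φ(0),φ(5)) = (4,6) ∈ E(G2) ✓
  (0,6) → (φ(0),φ(6)) = (3,6) ∈ E(G2) ✓
  (0,9) → (φ(0),φ(9)) = (2,6) ∈ E(G2) ✓
  (1,5) → (φ(1),φ(5)) = (4,5) ∈ E(G2) ✓
  (1,8) → (φ(1),φ(8)) = (5,8) ∈ E(G2) ✓
  (1,9) → (φ(1),φ(9)) = (2,5) ∈ E(G2) ✓
  (2,4) → (φ(2),φ(4)) = (7,9) ∈ E(G2) ✓
  (2,6) → (φ(2),φ(6)) = (3,7) ∈ E(G2) ✓
  (2,7) → (φ(2),φ(7)) = (1,7) ∈ E(G2) ✓
  (2,8) → (φ(2),φ(8)) = (7,8) ∈ E(G2) ✓
  (2,9) → (φ(2),φ(9)) = (2,7) ∈ E(G2) ✓
  (3,6) → (φ(3),φ(6)) = (0,3) ∈ E(G2) ✓
  (3,7) → (φ(3),φ(7)) = (0,1) ∈ E(G2) ✓
  (3,8) → (φ(3),φ(8)) = (0,8) ∈ E(G2) ✓
  (4,7) → (φ(4),φ(7)) = (1,9) ∈ E(G2) ✓
  (4,8) → (φ(4),φ(8)) = (8,9) ∈ E(G2) ✓
  (5,7) → (φ(5),φ(7)) = (1,4) ∈ E(G2) ✓
  (6,8) → (φ(6),φ(8)) = (3,8) ∈ E(G2) ✓
  (6,9) → (φ(6),φ(9)) = (2,3) ∈ E(G2) ✓
All 21 edges of G1 map to edges of G2, and |E(G1)| = |E(G2)| = 21, so φ is a bijection on edges as well as vertices. Hence G1 ≅ G2.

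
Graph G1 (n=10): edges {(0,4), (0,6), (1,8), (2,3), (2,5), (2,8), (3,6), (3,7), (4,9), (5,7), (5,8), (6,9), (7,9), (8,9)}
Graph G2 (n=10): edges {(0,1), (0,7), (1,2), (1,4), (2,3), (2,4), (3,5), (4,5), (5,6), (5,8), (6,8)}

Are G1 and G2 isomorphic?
No, not isomorphic

The graphs are NOT isomorphic.

Connected components of G1: 1 component(s) with vertex sets [[0, 1, 2, 3, 4, 5, 6, 7, 8, 9]], sizes [10].
Connected components of G2: 2 component(s) with vertex sets [[9], [0, 1, 2, 3, 4, 5, 6, 7, 8]], sizes [1, 9].
The number of connected components (and the multiset of component sizes) is an isomorphism invariant — an isomorphism maps each component of G1 bijectively onto a component of G2. Since G1 has 1 component(s) and G2 has 2, they cannot be isomorphic.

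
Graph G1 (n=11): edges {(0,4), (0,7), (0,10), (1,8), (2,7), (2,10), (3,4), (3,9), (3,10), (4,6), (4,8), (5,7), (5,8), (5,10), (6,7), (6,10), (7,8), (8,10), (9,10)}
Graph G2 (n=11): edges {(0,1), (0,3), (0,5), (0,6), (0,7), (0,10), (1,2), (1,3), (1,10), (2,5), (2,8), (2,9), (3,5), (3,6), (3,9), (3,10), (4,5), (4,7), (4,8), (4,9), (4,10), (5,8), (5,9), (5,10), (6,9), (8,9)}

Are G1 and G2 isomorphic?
No, not isomorphic

The graphs are NOT isomorphic.

Counting triangles (3-cliques): G1 has 3, G2 has 18.
Triangle count is an isomorphism invariant, so differing triangle counts rule out isomorphism.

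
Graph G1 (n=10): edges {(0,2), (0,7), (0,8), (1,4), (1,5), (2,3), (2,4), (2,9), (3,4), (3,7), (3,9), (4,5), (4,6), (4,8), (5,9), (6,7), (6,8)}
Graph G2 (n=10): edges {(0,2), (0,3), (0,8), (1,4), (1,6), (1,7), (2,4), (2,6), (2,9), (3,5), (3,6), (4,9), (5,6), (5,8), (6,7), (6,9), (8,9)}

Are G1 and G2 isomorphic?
Yes, isomorphic

The graphs are isomorphic.
One valid mapping φ: V(G1) → V(G2): 0→8, 1→7, 2→9, 3→2, 4→6, 5→1, 6→3, 7→0, 8→5, 9→4

Verify φ preserves adjacency — for each edge of G1, its image is an edge of G2:
  (0,2) → (φ(0),φ(2)) = (8,9) ∈ E(G2) ✓
  (0,7) → (φ(0),φ(7)) = (0,8) ∈ E(G2) ✓
  (0,8) → (φ(0),φ(8)) = (5,8) ∈ E(G2) ✓
  (1,4) → (φ(1),φ(4)) = (6,7) ∈ E(G2) ✓
  (1,5) → (φ(1),φ(5)) = (1,7) ∈ E(G2) ✓
  (2,3) → (φ(2),φ(3)) = (2,9) ∈ E(G2) ✓
  (2,4) → (φ(2),φ(4)) = (6,9) ∈ E(G2) ✓
  (2,9) → (φ(2),φ(9)) = (4,9) ∈ E(G2) ✓
  (3,4) → (φ(3),φ(4)) = (2,6) ∈ E(G2) ✓
  (3,7) → (φ(3),φ(7)) = (0,2) ∈ E(G2) ✓
  (3,9) → (φ(3),φ(9)) = (2,4) ∈ E(G2) ✓
  (4,5) → (φ(4),φ(5)) = (1,6) ∈ E(G2) ✓
  (4,6) → (φ(4),φ(6)) = (3,6) ∈ E(G2) ✓
  (4,8) → (φ(4),φ(8)) = (5,6) ∈ E(G2) ✓
  (5,9) → (φ(5),φ(9)) = (1,4) ∈ E(G2) ✓
  (6,7) → (φ(6),φ(7)) = (0,3) ∈ E(G2) ✓
  (6,8) → (φ(6),φ(8)) = (3,5) ∈ E(G2) ✓
All 17 edges of G1 map to edges of G2, and |E(G1)| = |E(G2)| = 17, so φ is a bijection on edges as well as vertices. Hence G1 ≅ G2.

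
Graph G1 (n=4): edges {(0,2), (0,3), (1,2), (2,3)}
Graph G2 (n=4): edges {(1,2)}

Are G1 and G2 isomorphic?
No, not isomorphic

The graphs are NOT isomorphic.

Connected components of G1: 1 component(s) with vertex sets [[0, 1, 2, 3]], sizes [4].
Connected components of G2: 3 component(s) with vertex sets [[0], [3], [1, 2]], sizes [1, 1, 2].
The number of connected components (and the multiset of component sizes) is an isomorphism invariant — an isomorphism maps each component of G1 bijectively onto a component of G2. Since G1 has 1 component(s) and G2 has 3, they cannot be isomorphic.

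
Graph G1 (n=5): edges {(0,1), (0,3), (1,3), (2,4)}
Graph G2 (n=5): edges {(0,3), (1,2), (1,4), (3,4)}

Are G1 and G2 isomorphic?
No, not isomorphic

The graphs are NOT isomorphic.

Connected components of G1: 2 component(s) with vertex sets [[2, 4], [0, 1, 3]], sizes [2, 3].
Connected components of G2: 1 component(s) with vertex sets [[0, 1, 2, 3, 4]], sizes [5].
The number of connected components (and the multiset of component sizes) is an isomorphism invariant — an isomorphism maps each component of G1 bijectively onto a component of G2. Since G1 has 2 component(s) and G2 has 1, they cannot be isomorphic.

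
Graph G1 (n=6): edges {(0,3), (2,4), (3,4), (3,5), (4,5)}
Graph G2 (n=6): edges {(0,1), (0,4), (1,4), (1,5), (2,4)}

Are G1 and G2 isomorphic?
Yes, isomorphic

The graphs are isomorphic.
One valid mapping φ: V(G1) → V(G2): 0→2, 1→3, 2→5, 3→4, 4→1, 5→0

Verify φ preserves adjacency — for each edge of G1, its image is an edge of G2:
  (0,3) → (φ(0),φ(3)) = (2,4) ∈ E(G2) ✓
  (2,4) → (φ(2),φ(4)) = (1,5) ∈ E(G2) ✓
  (3,4) → (φ(3),φ(4)) = (1,4) ∈ E(G2) ✓
  (3,5) → (φ(3),φ(5)) = (0,4) ∈ E(G2) ✓
  (4,5) → (φ(4),φ(5)) = (0,1) ∈ E(G2) ✓
All 5 edges of G1 map to edges of G2, and |E(G1)| = |E(G2)| = 5, so φ is a bijection on edges as well as vertices. Hence G1 ≅ G2.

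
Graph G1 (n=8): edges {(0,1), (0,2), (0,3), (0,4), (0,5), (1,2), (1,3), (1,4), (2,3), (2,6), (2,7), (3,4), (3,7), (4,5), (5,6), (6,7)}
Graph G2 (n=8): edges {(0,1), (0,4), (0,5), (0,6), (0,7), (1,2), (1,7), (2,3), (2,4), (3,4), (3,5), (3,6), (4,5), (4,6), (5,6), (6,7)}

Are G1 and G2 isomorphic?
Yes, isomorphic

The graphs are isomorphic.
One valid mapping φ: V(G1) → V(G2): 0→4, 1→5, 2→0, 3→6, 4→3, 5→2, 6→1, 7→7

Verify φ preserves adjacency — for each edge of G1, its image is an edge of G2:
  (0,1) → (φ(0),φ(1)) = (4,5) ∈ E(G2) ✓
  (0,2) → (φ(0),φ(2)) = (0,4) ∈ E(G2) ✓
  (0,3) → (φ(0),φ(3)) = (4,6) ∈ E(G2) ✓
  (0,4) → (φ(0),φ(4)) = (3,4) ∈ E(G2) ✓
  (0,5) → (φ(0),φ(5)) = (2,4) ∈ E(G2) ✓
  (1,2) → (φ(1),φ(2)) = (0,5) ∈ E(G2) ✓
  (1,3) → (φ(1),φ(3)) = (5,6) ∈ E(G2) ✓
  (1,4) → (φ(1),φ(4)) = (3,5) ∈ E(G2) ✓
  (2,3) → (φ(2),φ(3)) = (0,6) ∈ E(G2) ✓
  (2,6) → (φ(2),φ(6)) = (0,1) ∈ E(G2) ✓
  (2,7) → (φ(2),φ(7)) = (0,7) ∈ E(G2) ✓
  (3,4) → (φ(3),φ(4)) = (3,6) ∈ E(G2) ✓
  (3,7) → (φ(3),φ(7)) = (6,7) ∈ E(G2) ✓
  (4,5) → (φ(4),φ(5)) = (2,3) ∈ E(G2) ✓
  (5,6) → (φ(5),φ(6)) = (1,2) ∈ E(G2) ✓
  (6,7) → (φ(6),φ(7)) = (1,7) ∈ E(G2) ✓
All 16 edges of G1 map to edges of G2, and |E(G1)| = |E(G2)| = 16, so φ is a bijection on edges as well as vertices. Hence G1 ≅ G2.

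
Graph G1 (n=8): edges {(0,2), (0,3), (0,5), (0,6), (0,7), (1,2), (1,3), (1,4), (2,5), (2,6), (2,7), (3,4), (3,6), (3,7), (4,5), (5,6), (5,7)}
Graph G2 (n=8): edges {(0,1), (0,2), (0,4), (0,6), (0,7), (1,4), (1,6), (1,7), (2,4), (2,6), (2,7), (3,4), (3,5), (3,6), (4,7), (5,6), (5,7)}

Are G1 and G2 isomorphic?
Yes, isomorphic

The graphs are isomorphic.
One valid mapping φ: V(G1) → V(G2): 0→0, 1→5, 2→7, 3→6, 4→3, 5→4, 6→2, 7→1

Verify φ preserves adjacency — for each edge of G1, its image is an edge of G2:
  (0,2) → (φ(0),φ(2)) = (0,7) ∈ E(G2) ✓
  (0,3) → (φ(0),φ(3)) = (0,6) ∈ E(G2) ✓
  (0,5) → (φ(0),φ(5)) = (0,4) ∈ E(G2) ✓
  (0,6) → (φ(0),φ(6)) = (0,2) ∈ E(G2) ✓
  (0,7) → (φ(0),φ(7)) = (0,1) ∈ E(G2) ✓
  (1,2) → (φ(1),φ(2)) = (5,7) ∈ E(G2) ✓
  (1,3) → (φ(1),φ(3)) = (5,6) ∈ E(G2) ✓
  (1,4) → (φ(1),φ(4)) = (3,5) ∈ E(G2) ✓
  (2,5) → (φ(2),φ(5)) = (4,7) ∈ E(G2) ✓
  (2,6) → (φ(2),φ(6)) = (2,7) ∈ E(G2) ✓
  (2,7) → (φ(2),φ(7)) = (1,7) ∈ E(G2) ✓
  (3,4) → (φ(3),φ(4)) = (3,6) ∈ E(G2) ✓
  (3,6) → (φ(3),φ(6)) = (2,6) ∈ E(G2) ✓
  (3,7) → (φ(3),φ(7)) = (1,6) ∈ E(G2) ✓
  (4,5) → (φ(4),φ(5)) = (3,4) ∈ E(G2) ✓
  (5,6) → (φ(5),φ(6)) = (2,4) ∈ E(G2) ✓
  (5,7) → (φ(5),φ(7)) = (1,4) ∈ E(G2) ✓
All 17 edges of G1 map to edges of G2, and |E(G1)| = |E(G2)| = 17, so φ is a bijection on edges as well as vertices. Hence G1 ≅ G2.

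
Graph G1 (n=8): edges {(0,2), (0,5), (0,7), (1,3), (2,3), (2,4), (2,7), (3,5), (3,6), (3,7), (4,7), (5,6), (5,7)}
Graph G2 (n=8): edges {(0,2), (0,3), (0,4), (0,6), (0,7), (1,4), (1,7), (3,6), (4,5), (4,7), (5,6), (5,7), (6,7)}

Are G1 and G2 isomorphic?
Yes, isomorphic

The graphs are isomorphic.
One valid mapping φ: V(G1) → V(G2): 0→5, 1→2, 2→4, 3→0, 4→1, 5→6, 6→3, 7→7

Verify φ preserves adjacency — for each edge of G1, its image is an edge of G2:
  (0,2) → (φ(0),φ(2)) = (4,5) ∈ E(G2) ✓
  (0,5) → (φ(0),φ(5)) = (5,6) ∈ E(G2) ✓
  (0,7) → (φ(0),φ(7)) = (5,7) ∈ E(G2) ✓
  (1,3) → (φ(1),φ(3)) = (0,2) ∈ E(G2) ✓
  (2,3) → (φ(2),φ(3)) = (0,4) ∈ E(G2) ✓
  (2,4) → (φ(2),φ(4)) = (1,4) ∈ E(G2) ✓
  (2,7) → (φ(2),φ(7)) = (4,7) ∈ E(G2) ✓
  (3,5) → (φ(3),φ(5)) = (0,6) ∈ E(G2) ✓
  (3,6) → (φ(3),φ(6)) = (0,3) ∈ E(G2) ✓
  (3,7) → (φ(3),φ(7)) = (0,7) ∈ E(G2) ✓
  (4,7) → (φ(4),φ(7)) = (1,7) ∈ E(G2) ✓
  (5,6) → (φ(5),φ(6)) = (3,6) ∈ E(G2) ✓
  (5,7) → (φ(5),φ(7)) = (6,7) ∈ E(G2) ✓
All 13 edges of G1 map to edges of G2, and |E(G1)| = |E(G2)| = 13, so φ is a bijection on edges as well as vertices. Hence G1 ≅ G2.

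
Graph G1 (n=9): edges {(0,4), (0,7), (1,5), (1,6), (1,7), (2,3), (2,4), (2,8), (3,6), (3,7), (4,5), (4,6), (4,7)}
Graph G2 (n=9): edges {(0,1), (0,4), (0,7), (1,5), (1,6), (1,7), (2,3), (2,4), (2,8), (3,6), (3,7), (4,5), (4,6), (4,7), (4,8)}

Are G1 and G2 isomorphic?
No, not isomorphic

The graphs are NOT isomorphic.

Counting edges: G1 has 13 edge(s); G2 has 15 edge(s).
Edge count is an isomorphism invariant (a bijection on vertices induces a bijection on edges), so differing edge counts rule out isomorphism.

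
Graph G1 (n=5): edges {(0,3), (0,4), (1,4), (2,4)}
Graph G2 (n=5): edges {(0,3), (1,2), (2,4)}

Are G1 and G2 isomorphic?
No, not isomorphic

The graphs are NOT isomorphic.

Degrees in G1: deg(0)=2, deg(1)=1, deg(2)=1, deg(3)=1, deg(4)=3.
Sorted degree sequence of G1: [3, 2, 1, 1, 1].
Degrees in G2: deg(0)=1, deg(1)=1, deg(2)=2, deg(3)=1, deg(4)=1.
Sorted degree sequence of G2: [2, 1, 1, 1, 1].
The (sorted) degree sequence is an isomorphism invariant, so since G1 and G2 have different degree sequences they cannot be isomorphic.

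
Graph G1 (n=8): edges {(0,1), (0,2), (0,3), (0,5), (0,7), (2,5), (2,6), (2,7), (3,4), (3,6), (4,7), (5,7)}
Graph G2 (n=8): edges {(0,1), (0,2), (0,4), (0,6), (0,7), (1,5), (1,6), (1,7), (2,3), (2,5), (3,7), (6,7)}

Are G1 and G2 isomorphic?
Yes, isomorphic

The graphs are isomorphic.
One valid mapping φ: V(G1) → V(G2): 0→0, 1→4, 2→1, 3→2, 4→3, 5→6, 6→5, 7→7

Verify φ preserves adjacency — for each edge of G1, its image is an edge of G2:
  (0,1) → (φ(0),φ(1)) = (0,4) ∈ E(G2) ✓
  (0,2) → (φ(0),φ(2)) = (0,1) ∈ E(G2) ✓
  (0,3) → (φ(0),φ(3)) = (0,2) ∈ E(G2) ✓
  (0,5) → (φ(0),φ(5)) = (0,6) ∈ E(G2) ✓
  (0,7) → (φ(0),φ(7)) = (0,7) ∈ E(G2) ✓
  (2,5) → (φ(2),φ(5)) = (1,6) ∈ E(G2) ✓
  (2,6) → (φ(2),φ(6)) = (1,5) ∈ E(G2) ✓
  (2,7) → (φ(2),φ(7)) = (1,7) ∈ E(G2) ✓
  (3,4) → (φ(3),φ(4)) = (2,3) ∈ E(G2) ✓
  (3,6) → (φ(3),φ(6)) = (2,5) ∈ E(G2) ✓
  (4,7) → (φ(4),φ(7)) = (3,7) ∈ E(G2) ✓
  (5,7) → (φ(5),φ(7)) = (6,7) ∈ E(G2) ✓
All 12 edges of G1 map to edges of G2, and |E(G1)| = |E(G2)| = 12, so φ is a bijection on edges as well as vertices. Hence G1 ≅ G2.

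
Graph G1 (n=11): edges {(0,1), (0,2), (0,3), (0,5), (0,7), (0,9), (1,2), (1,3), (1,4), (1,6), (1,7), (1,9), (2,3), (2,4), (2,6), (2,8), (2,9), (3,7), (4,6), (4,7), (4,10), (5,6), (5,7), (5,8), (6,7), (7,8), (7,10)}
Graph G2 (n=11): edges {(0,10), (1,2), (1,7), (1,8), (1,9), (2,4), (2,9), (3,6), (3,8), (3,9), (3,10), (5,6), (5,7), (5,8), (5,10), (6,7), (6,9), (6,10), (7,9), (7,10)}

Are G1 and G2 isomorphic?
No, not isomorphic

The graphs are NOT isomorphic.

Degrees in G1: deg(0)=6, deg(1)=7, deg(2)=7, deg(3)=4, deg(4)=5, deg(5)=4, deg(6)=5, deg(7)=8, deg(8)=3, deg(9)=3, deg(10)=2.
Sorted degree sequence of G1: [8, 7, 7, 6, 5, 5, 4, 4, 3, 3, 2].
Degrees in G2: deg(0)=1, deg(1)=4, deg(2)=3, deg(3)=4, deg(4)=1, deg(5)=4, deg(6)=5, deg(7)=5, deg(8)=3, deg(9)=5, deg(10)=5.
Sorted degree sequence of G2: [5, 5, 5, 5, 4, 4, 4, 3, 3, 1, 1].
The (sorted) degree sequence is an isomorphism invariant, so since G1 and G2 have different degree sequences they cannot be isomorphic.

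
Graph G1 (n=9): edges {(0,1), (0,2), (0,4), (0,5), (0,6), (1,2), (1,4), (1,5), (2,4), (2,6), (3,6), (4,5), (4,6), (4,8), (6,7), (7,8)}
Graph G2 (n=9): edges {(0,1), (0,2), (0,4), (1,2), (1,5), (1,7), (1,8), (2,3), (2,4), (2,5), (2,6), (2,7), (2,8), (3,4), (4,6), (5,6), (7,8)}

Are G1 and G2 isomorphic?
No, not isomorphic

The graphs are NOT isomorphic.

Degrees in G1: deg(0)=5, deg(1)=4, deg(2)=4, deg(3)=1, deg(4)=6, deg(5)=3, deg(6)=5, deg(7)=2, deg(8)=2.
Sorted degree sequence of G1: [6, 5, 5, 4, 4, 3, 2, 2, 1].
Degrees in G2: deg(0)=3, deg(1)=5, deg(2)=8, deg(3)=2, deg(4)=4, deg(5)=3, deg(6)=3, deg(7)=3, deg(8)=3.
Sorted degree sequence of G2: [8, 5, 4, 3, 3, 3, 3, 3, 2].
The (sorted) degree sequence is an isomorphism invariant, so since G1 and G2 have different degree sequences they cannot be isomorphic.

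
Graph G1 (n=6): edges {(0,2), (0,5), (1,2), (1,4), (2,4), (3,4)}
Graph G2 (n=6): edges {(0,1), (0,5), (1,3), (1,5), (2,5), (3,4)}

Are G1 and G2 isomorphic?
Yes, isomorphic

The graphs are isomorphic.
One valid mapping φ: V(G1) → V(G2): 0→3, 1→0, 2→1, 3→2, 4→5, 5→4

Verify φ preserves adjacency — for each edge of G1, its image is an edge of G2:
  (0,2) → (φ(0),φ(2)) = (1,3) ∈ E(G2) ✓
  (0,5) → (φ(0),φ(5)) = (3,4) ∈ E(G2) ✓
  (1,2) → (φ(1),φ(2)) = (0,1) ∈ E(G2) ✓
  (1,4) → (φ(1),φ(4)) = (0,5) ∈ E(G2) ✓
  (2,4) → (φ(2),φ(4)) = (1,5) ∈ E(G2) ✓
  (3,4) → (φ(3),φ(4)) = (2,5) ∈ E(G2) ✓
All 6 edges of G1 map to edges of G2, and |E(G1)| = |E(G2)| = 6, so φ is a bijection on edges as well as vertices. Hence G1 ≅ G2.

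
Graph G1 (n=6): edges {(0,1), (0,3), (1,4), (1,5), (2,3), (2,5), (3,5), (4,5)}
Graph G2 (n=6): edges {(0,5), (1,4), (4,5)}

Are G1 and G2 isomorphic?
No, not isomorphic

The graphs are NOT isomorphic.

Connected components of G1: 1 component(s) with vertex sets [[0, 1, 2, 3, 4, 5]], sizes [6].
Connected components of G2: 3 component(s) with vertex sets [[2], [3], [0, 1, 4, 5]], sizes [1, 1, 4].
The number of connected components (and the multiset of component sizes) is an isomorphism invariant — an isomorphism maps each component of G1 bijectively onto a component of G2. Since G1 has 1 component(s) and G2 has 3, they cannot be isomorphic.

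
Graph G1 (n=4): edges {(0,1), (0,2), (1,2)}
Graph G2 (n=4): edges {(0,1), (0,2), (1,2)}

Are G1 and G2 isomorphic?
Yes, isomorphic

The graphs are isomorphic.
One valid mapping φ: V(G1) → V(G2): 0→1, 1→0, 2→2, 3→3

Verify φ preserves adjacency — for each edge of G1, its image is an edge of G2:
  (0,1) → (φ(0),φ(1)) = (0,1) ∈ E(G2) ✓
  (0,2) → (φ(0),φ(2)) = (1,2) ∈ E(G2) ✓
  (1,2) → (φ(1),φ(2)) = (0,2) ∈ E(G2) ✓
All 3 edges of G1 map to edges of G2, and |E(G1)| = |E(G2)| = 3, so φ is a bijection on edges as well as vertices. Hence G1 ≅ G2.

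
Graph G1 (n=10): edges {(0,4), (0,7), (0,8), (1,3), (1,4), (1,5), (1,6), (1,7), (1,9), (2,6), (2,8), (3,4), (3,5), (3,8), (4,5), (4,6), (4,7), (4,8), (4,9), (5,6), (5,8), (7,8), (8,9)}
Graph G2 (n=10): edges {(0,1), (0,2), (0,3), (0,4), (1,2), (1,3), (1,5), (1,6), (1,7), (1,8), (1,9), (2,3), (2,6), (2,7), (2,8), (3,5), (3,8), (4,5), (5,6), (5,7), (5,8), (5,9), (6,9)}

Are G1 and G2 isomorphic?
Yes, isomorphic

The graphs are isomorphic.
One valid mapping φ: V(G1) → V(G2): 0→9, 1→2, 2→4, 3→8, 4→1, 5→3, 6→0, 7→6, 8→5, 9→7

Verify φ preserves adjacency — for each edge of G1, its image is an edge of G2:
  (0,4) → (φ(0),φ(4)) = (1,9) ∈ E(G2) ✓
  (0,7) → (φ(0),φ(7)) = (6,9) ∈ E(G2) ✓
  (0,8) → (φ(0),φ(8)) = (5,9) ∈ E(G2) ✓
  (1,3) → (φ(1),φ(3)) = (2,8) ∈ E(G2) ✓
  (1,4) → (φ(1),φ(4)) = (1,2) ∈ E(G2) ✓
  (1,5) → (φ(1),φ(5)) = (2,3) ∈ E(G2) ✓
  (1,6) → (φ(1),φ(6)) = (0,2) ∈ E(G2) ✓
  (1,7) → (φ(1),φ(7)) = (2,6) ∈ E(G2) ✓
  (1,9) → (φ(1),φ(9)) = (2,7) ∈ E(G2) ✓
  (2,6) → (φ(2),φ(6)) = (0,4) ∈ E(G2) ✓
  (2,8) → (φ(2),φ(8)) = (4,5) ∈ E(G2) ✓
  (3,4) → (φ(3),φ(4)) = (1,8) ∈ E(G2) ✓
  (3,5) → (φ(3),φ(5)) = (3,8) ∈ E(G2) ✓
  (3,8) → (φ(3),φ(8)) = (5,8) ∈ E(G2) ✓
  (4,5) → (φ(4),φ(5)) = (1,3) ∈ E(G2) ✓
  (4,6) → (φ(4),φ(6)) = (0,1) ∈ E(G2) ✓
  (4,7) → (φ(4),φ(7)) = (1,6) ∈ E(G2) ✓
  (4,8) → (φ(4),φ(8)) = (1,5) ∈ E(G2) ✓
  (4,9) → (φ(4),φ(9)) = (1,7) ∈ E(G2) ✓
  (5,6) → (φ(5),φ(6)) = (0,3) ∈ E(G2) ✓
  (5,8) → (φ(5),φ(8)) = (3,5) ∈ E(G2) ✓
  (7,8) → (φ(7),φ(8)) = (5,6) ∈ E(G2) ✓
  (8,9) → (φ(8),φ(9)) = (5,7) ∈ E(G2) ✓
All 23 edges of G1 map to edges of G2, and |E(G1)| = |E(G2)| = 23, so φ is a bijection on edges as well as vertices. Hence G1 ≅ G2.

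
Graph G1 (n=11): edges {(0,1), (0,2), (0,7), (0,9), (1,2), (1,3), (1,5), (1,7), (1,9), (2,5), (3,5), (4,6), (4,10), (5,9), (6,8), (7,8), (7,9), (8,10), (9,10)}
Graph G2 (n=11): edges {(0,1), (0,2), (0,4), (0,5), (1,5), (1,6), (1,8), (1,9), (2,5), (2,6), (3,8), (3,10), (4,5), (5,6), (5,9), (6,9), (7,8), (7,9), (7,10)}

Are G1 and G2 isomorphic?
Yes, isomorphic

The graphs are isomorphic.
One valid mapping φ: V(G1) → V(G2): 0→6, 1→5, 2→2, 3→4, 4→3, 5→0, 6→10, 7→9, 8→7, 9→1, 10→8

Verify φ preserves adjacency — for each edge of G1, its image is an edge of G2:
  (0,1) → (φ(0),φ(1)) = (5,6) ∈ E(G2) ✓
  (0,2) → (φ(0),φ(2)) = (2,6) ∈ E(G2) ✓
  (0,7) → (φ(0),φ(7)) = (6,9) ∈ E(G2) ✓
  (0,9) → (φ(0),φ(9)) = (1,6) ∈ E(G2) ✓
  (1,2) → (φ(1),φ(2)) = (2,5) ∈ E(G2) ✓
  (1,3) → (φ(1),φ(3)) = (4,5) ∈ E(G2) ✓
  (1,5) → (φ(1),φ(5)) = (0,5) ∈ E(G2) ✓
  (1,7) → (φ(1),φ(7)) = (5,9) ∈ E(G2) ✓
  (1,9) → (φ(1),φ(9)) = (1,5) ∈ E(G2) ✓
  (2,5) → (φ(2),φ(5)) = (0,2) ∈ E(G2) ✓
  (3,5) → (φ(3),φ(5)) = (0,4) ∈ E(G2) ✓
  (4,6) → (φ(4),φ(6)) = (3,10) ∈ E(G2) ✓
  (4,10) → (φ(4),φ(10)) = (3,8) ∈ E(G2) ✓
  (5,9) → (φ(5),φ(9)) = (0,1) ∈ E(G2) ✓
  (6,8) → (φ(6),φ(8)) = (7,10) ∈ E(G2) ✓
  (7,8) → (φ(7),φ(8)) = (7,9) ∈ E(G2) ✓
  (7,9) → (φ(7),φ(9)) = (1,9) ∈ E(G2) ✓
  (8,10) → (φ(8),φ(10)) = (7,8) ∈ E(G2) ✓
  (9,10) → (φ(9),φ(10)) = (1,8) ∈ E(G2) ✓
All 19 edges of G1 map to edges of G2, and |E(G1)| = |E(G2)| = 19, so φ is a bijection on edges as well as vertices. Hence G1 ≅ G2.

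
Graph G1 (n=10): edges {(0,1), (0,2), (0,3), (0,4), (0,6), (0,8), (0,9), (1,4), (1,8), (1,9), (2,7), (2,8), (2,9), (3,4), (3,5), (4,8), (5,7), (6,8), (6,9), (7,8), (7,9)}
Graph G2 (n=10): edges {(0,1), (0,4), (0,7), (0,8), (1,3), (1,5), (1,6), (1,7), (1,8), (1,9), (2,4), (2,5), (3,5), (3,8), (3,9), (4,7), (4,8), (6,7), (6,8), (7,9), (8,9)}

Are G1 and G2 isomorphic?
Yes, isomorphic

The graphs are isomorphic.
One valid mapping φ: V(G1) → V(G2): 0→1, 1→9, 2→0, 3→5, 4→3, 5→2, 6→6, 7→4, 8→8, 9→7

Verify φ preserves adjacency — for each edge of G1, its image is an edge of G2:
  (0,1) → (φ(0),φ(1)) = (1,9) ∈ E(G2) ✓
  (0,2) → (φ(0),φ(2)) = (0,1) ∈ E(G2) ✓
  (0,3) → (φ(0),φ(3)) = (1,5) ∈ E(G2) ✓
  (0,4) → (φ(0),φ(4)) = (1,3) ∈ E(G2) ✓
  (0,6) → (φ(0),φ(6)) = (1,6) ∈ E(G2) ✓
  (0,8) → (φ(0),φ(8)) = (1,8) ∈ E(G2) ✓
  (0,9) → (φ(0),φ(9)) = (1,7) ∈ E(G2) ✓
  (1,4) → (φ(1),φ(4)) = (3,9) ∈ E(G2) ✓
  (1,8) → (φ(1),φ(8)) = (8,9) ∈ E(G2) ✓
  (1,9) → (φ(1),φ(9)) = (7,9) ∈ E(G2) ✓
  (2,7) → (φ(2),φ(7)) = (0,4) ∈ E(G2) ✓
  (2,8) → (φ(2),φ(8)) = (0,8) ∈ E(G2) ✓
  (2,9) → (φ(2),φ(9)) = (0,7) ∈ E(G2) ✓
  (3,4) → (φ(3),φ(4)) = (3,5) ∈ E(G2) ✓
  (3,5) → (φ(3),φ(5)) = (2,5) ∈ E(G2) ✓
  (4,8) → (φ(4),φ(8)) = (3,8) ∈ E(G2) ✓
  (5,7) → (φ(5),φ(7)) = (2,4) ∈ E(G2) ✓
  (6,8) → (φ(6),φ(8)) = (6,8) ∈ E(G2) ✓
  (6,9) → (φ(6),φ(9)) = (6,7) ∈ E(G2) ✓
  (7,8) → (φ(7),φ(8)) = (4,8) ∈ E(G2) ✓
  (7,9) → (φ(7),φ(9)) = (4,7) ∈ E(G2) ✓
All 21 edges of G1 map to edges of G2, and |E(G1)| = |E(G2)| = 21, so φ is a bijection on edges as well as vertices. Hence G1 ≅ G2.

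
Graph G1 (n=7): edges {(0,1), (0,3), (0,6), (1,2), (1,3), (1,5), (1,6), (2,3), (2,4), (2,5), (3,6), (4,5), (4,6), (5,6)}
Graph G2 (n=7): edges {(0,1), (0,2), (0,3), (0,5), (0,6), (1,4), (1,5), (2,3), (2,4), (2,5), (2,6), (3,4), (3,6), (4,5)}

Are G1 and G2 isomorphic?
Yes, isomorphic

The graphs are isomorphic.
One valid mapping φ: V(G1) → V(G2): 0→6, 1→2, 2→4, 3→3, 4→1, 5→5, 6→0

Verify φ preserves adjacency — for each edge of G1, its image is an edge of G2:
  (0,1) → (φ(0),φ(1)) = (2,6) ∈ E(G2) ✓
  (0,3) → (φ(0),φ(3)) = (3,6) ∈ E(G2) ✓
  (0,6) → (φ(0),φ(6)) = (0,6) ∈ E(G2) ✓
  (1,2) → (φ(1),φ(2)) = (2,4) ∈ E(G2) ✓
  (1,3) → (φ(1),φ(3)) = (2,3) ∈ E(G2) ✓
  (1,5) → (φ(1),φ(5)) = (2,5) ∈ E(G2) ✓
  (1,6) → (φ(1),φ(6)) = (0,2) ∈ E(G2) ✓
  (2,3) → (φ(2),φ(3)) = (3,4) ∈ E(G2) ✓
  (2,4) → (φ(2),φ(4)) = (1,4) ∈ E(G2) ✓
  (2,5) → (φ(2),φ(5)) = (4,5) ∈ E(G2) ✓
  (3,6) → (φ(3),φ(6)) = (0,3) ∈ E(G2) ✓
  (4,5) → (φ(4),φ(5)) = (1,5) ∈ E(G2) ✓
  (4,6) → (φ(4),φ(6)) = (0,1) ∈ E(G2) ✓
  (5,6) → (φ(5),φ(6)) = (0,5) ∈ E(G2) ✓
All 14 edges of G1 map to edges of G2, and |E(G1)| = |E(G2)| = 14, so φ is a bijection on edges as well as vertices. Hence G1 ≅ G2.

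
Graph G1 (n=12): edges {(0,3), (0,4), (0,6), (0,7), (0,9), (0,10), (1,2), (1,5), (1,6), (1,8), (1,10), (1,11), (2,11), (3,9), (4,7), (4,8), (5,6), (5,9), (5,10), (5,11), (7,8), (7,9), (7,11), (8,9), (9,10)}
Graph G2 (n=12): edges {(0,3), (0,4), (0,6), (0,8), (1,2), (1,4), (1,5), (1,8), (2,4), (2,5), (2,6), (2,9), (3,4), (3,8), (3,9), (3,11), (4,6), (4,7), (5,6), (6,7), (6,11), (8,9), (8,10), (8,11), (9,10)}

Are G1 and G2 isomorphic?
Yes, isomorphic

The graphs are isomorphic.
One valid mapping φ: V(G1) → V(G2): 0→6, 1→8, 2→10, 3→7, 4→5, 5→3, 6→11, 7→2, 8→1, 9→4, 10→0, 11→9

Verify φ preserves adjacency — for each edge of G1, its image is an edge of G2:
  (0,3) → (φ(0),φ(3)) = (6,7) ∈ E(G2) ✓
  (0,4) → (φ(0),φ(4)) = (5,6) ∈ E(G2) ✓
  (0,6) → (φ(0),φ(6)) = (6,11) ∈ E(G2) ✓
  (0,7) → (φ(0),φ(7)) = (2,6) ∈ E(G2) ✓
  (0,9) → (φ(0),φ(9)) = (4,6) ∈ E(G2) ✓
  (0,10) → (φ(0),φ(10)) = (0,6) ∈ E(G2) ✓
  (1,2) → (φ(1),φ(2)) = (8,10) ∈ E(G2) ✓
  (1,5) → (φ(1),φ(5)) = (3,8) ∈ E(G2) ✓
  (1,6) → (φ(1),φ(6)) = (8,11) ∈ E(G2) ✓
  (1,8) → (φ(1),φ(8)) = (1,8) ∈ E(G2) ✓
  (1,10) → (φ(1),φ(10)) = (0,8) ∈ E(G2) ✓
  (1,11) → (φ(1),φ(11)) = (8,9) ∈ E(G2) ✓
  (2,11) → (φ(2),φ(11)) = (9,10) ∈ E(G2) ✓
  (3,9) → (φ(3),φ(9)) = (4,7) ∈ E(G2) ✓
  (4,7) → (φ(4),φ(7)) = (2,5) ∈ E(G2) ✓
  (4,8) → (φ(4),φ(8)) = (1,5) ∈ E(G2) ✓
  (5,6) → (φ(5),φ(6)) = (3,11) ∈ E(G2) ✓
  (5,9) → (φ(5),φ(9)) = (3,4) ∈ E(G2) ✓
  (5,10) → (φ(5),φ(10)) = (0,3) ∈ E(G2) ✓
  (5,11) → (φ(5),φ(11)) = (3,9) ∈ E(G2) ✓
  (7,8) → (φ(7),φ(8)) = (1,2) ∈ E(G2) ✓
  (7,9) → (φ(7),φ(9)) = (2,4) ∈ E(G2) ✓
  (7,11) → (φ(7),φ(11)) = (2,9) ∈ E(G2) ✓
  (8,9) → (φ(8),φ(9)) = (1,4) ∈ E(G2) ✓
  (9,10) → (φ(9),φ(10)) = (0,4) ∈ E(G2) ✓
All 25 edges of G1 map to edges of G2, and |E(G1)| = |E(G2)| = 25, so φ is a bijection on edges as well as vertices. Hence G1 ≅ G2.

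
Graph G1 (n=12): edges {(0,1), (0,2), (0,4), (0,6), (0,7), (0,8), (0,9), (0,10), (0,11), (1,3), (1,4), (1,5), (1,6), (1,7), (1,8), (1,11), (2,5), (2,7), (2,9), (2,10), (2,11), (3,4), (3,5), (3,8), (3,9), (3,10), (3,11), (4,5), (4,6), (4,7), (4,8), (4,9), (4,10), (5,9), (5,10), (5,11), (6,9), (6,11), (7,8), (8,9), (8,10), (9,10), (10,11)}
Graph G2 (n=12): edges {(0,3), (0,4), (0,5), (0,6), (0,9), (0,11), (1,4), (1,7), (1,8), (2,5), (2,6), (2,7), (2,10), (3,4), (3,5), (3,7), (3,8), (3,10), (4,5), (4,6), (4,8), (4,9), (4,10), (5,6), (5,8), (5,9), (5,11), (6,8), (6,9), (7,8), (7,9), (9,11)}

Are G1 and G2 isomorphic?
No, not isomorphic

The graphs are NOT isomorphic.

Degrees in G1: deg(0)=9, deg(1)=8, deg(2)=6, deg(3)=7, deg(4)=9, deg(5)=7, deg(6)=5, deg(7)=5, deg(8)=7, deg(9)=8, deg(10)=8, deg(11)=7.
Sorted degree sequence of G1: [9, 9, 8, 8, 8, 7, 7, 7, 7, 6, 5, 5].
Degrees in G2: deg(0)=6, deg(1)=3, deg(2)=4, deg(3)=6, deg(4)=8, deg(5)=8, deg(6)=6, deg(7)=5, deg(8)=6, deg(9)=6, deg(10)=3, deg(11)=3.
Sorted degree sequence of G2: [8, 8, 6, 6, 6, 6, 6, 5, 4, 3, 3, 3].
The (sorted) degree sequence is an isomorphism invariant, so since G1 and G2 have different degree sequences they cannot be isomorphic.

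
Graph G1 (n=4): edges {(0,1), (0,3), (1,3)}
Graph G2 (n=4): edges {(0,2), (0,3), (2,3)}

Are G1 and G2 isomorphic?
Yes, isomorphic

The graphs are isomorphic.
One valid mapping φ: V(G1) → V(G2): 0→0, 1→2, 2→1, 3→3

Verify φ preserves adjacency — for each edge of G1, its image is an edge of G2:
  (0,1) → (φ(0),φ(1)) = (0,2) ∈ E(G2) ✓
  (0,3) → (φ(0),φ(3)) = (0,3) ∈ E(G2) ✓
  (1,3) → (φ(1),φ(3)) = (2,3) ∈ E(G2) ✓
All 3 edges of G1 map to edges of G2, and |E(G1)| = |E(G2)| = 3, so φ is a bijection on edges as well as vertices. Hence G1 ≅ G2.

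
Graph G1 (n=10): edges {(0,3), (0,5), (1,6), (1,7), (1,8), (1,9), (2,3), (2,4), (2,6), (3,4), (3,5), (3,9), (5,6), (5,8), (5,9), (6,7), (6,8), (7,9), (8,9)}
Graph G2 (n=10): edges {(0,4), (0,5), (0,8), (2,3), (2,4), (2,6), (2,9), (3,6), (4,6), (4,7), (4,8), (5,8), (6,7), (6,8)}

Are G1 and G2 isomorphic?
No, not isomorphic

The graphs are NOT isomorphic.

Connected components of G1: 1 component(s) with vertex sets [[0, 1, 2, 3, 4, 5, 6, 7, 8, 9]], sizes [10].
Connected components of G2: 2 component(s) with vertex sets [[1], [0, 2, 3, 4, 5, 6, 7, 8, 9]], sizes [1, 9].
The number of connected components (and the multiset of component sizes) is an isomorphism invariant — an isomorphism maps each component of G1 bijectively onto a component of G2. Since G1 has 1 component(s) and G2 has 2, they cannot be isomorphic.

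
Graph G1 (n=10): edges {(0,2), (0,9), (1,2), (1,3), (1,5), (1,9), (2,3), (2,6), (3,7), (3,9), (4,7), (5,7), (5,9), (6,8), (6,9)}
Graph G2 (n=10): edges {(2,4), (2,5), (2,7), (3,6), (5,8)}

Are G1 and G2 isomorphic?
No, not isomorphic

The graphs are NOT isomorphic.

Connected components of G1: 1 component(s) with vertex sets [[0, 1, 2, 3, 4, 5, 6, 7, 8, 9]], sizes [10].
Connected components of G2: 5 component(s) with vertex sets [[0], [1], [9], [3, 6], [2, 4, 5, 7, 8]], sizes [1, 1, 1, 2, 5].
The number of connected components (and the multiset of component sizes) is an isomorphism invariant — an isomorphism maps each component of G1 bijectively onto a component of G2. Since G1 has 1 component(s) and G2 has 5, they cannot be isomorphic.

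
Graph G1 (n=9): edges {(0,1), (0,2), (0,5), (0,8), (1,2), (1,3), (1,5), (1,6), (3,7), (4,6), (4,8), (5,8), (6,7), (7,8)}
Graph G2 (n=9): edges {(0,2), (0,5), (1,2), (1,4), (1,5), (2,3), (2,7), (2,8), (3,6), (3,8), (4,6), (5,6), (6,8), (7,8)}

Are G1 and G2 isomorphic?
Yes, isomorphic

The graphs are isomorphic.
One valid mapping φ: V(G1) → V(G2): 0→8, 1→2, 2→7, 3→0, 4→4, 5→3, 6→1, 7→5, 8→6

Verify φ preserves adjacency — for each edge of G1, its image is an edge of G2:
  (0,1) → (φ(0),φ(1)) = (2,8) ∈ E(G2) ✓
  (0,2) → (φ(0),φ(2)) = (7,8) ∈ E(G2) ✓
  (0,5) → (φ(0),φ(5)) = (3,8) ∈ E(G2) ✓
  (0,8) → (φ(0),φ(8)) = (6,8) ∈ E(G2) ✓
  (1,2) → (φ(1),φ(2)) = (2,7) ∈ E(G2) ✓
  (1,3) → (φ(1),φ(3)) = (0,2) ∈ E(G2) ✓
  (1,5) → (φ(1),φ(5)) = (2,3) ∈ E(G2) ✓
  (1,6) → (φ(1),φ(6)) = (1,2) ∈ E(G2) ✓
  (3,7) → (φ(3),φ(7)) = (0,5) ∈ E(G2) ✓
  (4,6) → (φ(4),φ(6)) = (1,4) ∈ E(G2) ✓
  (4,8) → (φ(4),φ(8)) = (4,6) ∈ E(G2) ✓
  (5,8) → (φ(5),φ(8)) = (3,6) ∈ E(G2) ✓
  (6,7) → (φ(6),φ(7)) = (1,5) ∈ E(G2) ✓
  (7,8) → (φ(7),φ(8)) = (5,6) ∈ E(G2) ✓
All 14 edges of G1 map to edges of G2, and |E(G1)| = |E(G2)| = 14, so φ is a bijection on edges as well as vertices. Hence G1 ≅ G2.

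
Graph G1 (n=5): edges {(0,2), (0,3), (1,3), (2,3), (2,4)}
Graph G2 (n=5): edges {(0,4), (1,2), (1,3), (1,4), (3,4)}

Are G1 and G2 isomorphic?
Yes, isomorphic

The graphs are isomorphic.
One valid mapping φ: V(G1) → V(G2): 0→3, 1→2, 2→4, 3→1, 4→0

Verify φ preserves adjacency — for each edge of G1, its image is an edge of G2:
  (0,2) → (φ(0),φ(2)) = (3,4) ∈ E(G2) ✓
  (0,3) → (φ(0),φ(3)) = (1,3) ∈ E(G2) ✓
  (1,3) → (φ(1),φ(3)) = (1,2) ∈ E(G2) ✓
  (2,3) → (φ(2),φ(3)) = (1,4) ∈ E(G2) ✓
  (2,4) → (φ(2),φ(4)) = (0,4) ∈ E(G2) ✓
All 5 edges of G1 map to edges of G2, and |E(G1)| = |E(G2)| = 5, so φ is a bijection on edges as well as vertices. Hence G1 ≅ G2.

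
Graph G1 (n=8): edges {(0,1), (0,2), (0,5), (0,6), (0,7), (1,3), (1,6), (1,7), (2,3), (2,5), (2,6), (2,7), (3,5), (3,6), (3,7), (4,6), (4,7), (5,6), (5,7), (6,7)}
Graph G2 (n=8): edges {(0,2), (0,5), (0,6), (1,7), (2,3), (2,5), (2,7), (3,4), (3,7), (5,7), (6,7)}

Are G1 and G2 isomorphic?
No, not isomorphic

The graphs are NOT isomorphic.

Counting triangles (3-cliques): G1 has 22, G2 has 3.
Triangle count is an isomorphism invariant, so differing triangle counts rule out isomorphism.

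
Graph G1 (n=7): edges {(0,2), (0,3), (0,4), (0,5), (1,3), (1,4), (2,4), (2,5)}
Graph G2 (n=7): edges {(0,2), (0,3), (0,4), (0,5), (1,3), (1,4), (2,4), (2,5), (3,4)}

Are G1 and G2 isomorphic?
No, not isomorphic

The graphs are NOT isomorphic.

Counting edges: G1 has 8 edge(s); G2 has 9 edge(s).
Edge count is an isomorphism invariant (a bijection on vertices induces a bijection on edges), so differing edge counts rule out isomorphism.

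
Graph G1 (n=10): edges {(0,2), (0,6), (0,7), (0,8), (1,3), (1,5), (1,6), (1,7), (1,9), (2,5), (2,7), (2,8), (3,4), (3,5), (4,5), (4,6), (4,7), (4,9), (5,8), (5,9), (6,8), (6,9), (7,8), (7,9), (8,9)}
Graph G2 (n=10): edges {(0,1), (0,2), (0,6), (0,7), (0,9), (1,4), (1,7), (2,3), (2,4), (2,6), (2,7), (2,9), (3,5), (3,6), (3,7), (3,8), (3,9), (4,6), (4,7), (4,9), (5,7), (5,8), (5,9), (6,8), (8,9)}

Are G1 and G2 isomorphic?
Yes, isomorphic

The graphs are isomorphic.
One valid mapping φ: V(G1) → V(G2): 0→8, 1→0, 2→5, 3→1, 4→4, 5→7, 6→6, 7→9, 8→3, 9→2

Verify φ preserves adjacency — for each edge of G1, its image is an edge of G2:
  (0,2) → (φ(0),φ(2)) = (5,8) ∈ E(G2) ✓
  (0,6) → (φ(0),φ(6)) = (6,8) ∈ E(G2) ✓
  (0,7) → (φ(0),φ(7)) = (8,9) ∈ E(G2) ✓
  (0,8) → (φ(0),φ(8)) = (3,8) ∈ E(G2) ✓
  (1,3) → (φ(1),φ(3)) = (0,1) ∈ E(G2) ✓
  (1,5) → (φ(1),φ(5)) = (0,7) ∈ E(G2) ✓
  (1,6) → (φ(1),φ(6)) = (0,6) ∈ E(G2) ✓
  (1,7) → (φ(1),φ(7)) = (0,9) ∈ E(G2) ✓
  (1,9) → (φ(1),φ(9)) = (0,2) ∈ E(G2) ✓
  (2,5) → (φ(2),φ(5)) = (5,7) ∈ E(G2) ✓
  (2,7) → (φ(2),φ(7)) = (5,9) ∈ E(G2) ✓
  (2,8) → (φ(2),φ(8)) = (3,5) ∈ E(G2) ✓
  (3,4) → (φ(3),φ(4)) = (1,4) ∈ E(G2) ✓
  (3,5) → (φ(3),φ(5)) = (1,7) ∈ E(G2) ✓
  (4,5) → (φ(4),φ(5)) = (4,7) ∈ E(G2) ✓
  (4,6) → (φ(4),φ(6)) = (4,6) ∈ E(G2) ✓
  (4,7) → (φ(4),φ(7)) = (4,9) ∈ E(G2) ✓
  (4,9) → (φ(4),φ(9)) = (2,4) ∈ E(G2) ✓
  (5,8) → (φ(5),φ(8)) = (3,7) ∈ E(G2) ✓
  (5,9) → (φ(5),φ(9)) = (2,7) ∈ E(G2) ✓
  (6,8) → (φ(6),φ(8)) = (3,6) ∈ E(G2) ✓
  (6,9) → (φ(6),φ(9)) = (2,6) ∈ E(G2) ✓
  (7,8) → (φ(7),φ(8)) = (3,9) ∈ E(G2) ✓
  (7,9) → (φ(7),φ(9)) = (2,9) ∈ E(G2) ✓
  (8,9) → (φ(8),φ(9)) = (2,3) ∈ E(G2) ✓
All 25 edges of G1 map to edges of G2, and |E(G1)| = |E(G2)| = 25, so φ is a bijection on edges as well as vertices. Hence G1 ≅ G2.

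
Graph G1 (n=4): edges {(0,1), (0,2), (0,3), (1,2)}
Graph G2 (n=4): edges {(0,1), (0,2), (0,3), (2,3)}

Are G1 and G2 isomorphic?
Yes, isomorphic

The graphs are isomorphic.
One valid mapping φ: V(G1) → V(G2): 0→0, 1→2, 2→3, 3→1

Verify φ preserves adjacency — for each edge of G1, its image is an edge of G2:
  (0,1) → (φ(0),φ(1)) = (0,2) ∈ E(G2) ✓
  (0,2) → (φ(0),φ(2)) = (0,3) ∈ E(G2) ✓
  (0,3) → (φ(0),φ(3)) = (0,1) ∈ E(G2) ✓
  (1,2) → (φ(1),φ(2)) = (2,3) ∈ E(G2) ✓
All 4 edges of G1 map to edges of G2, and |E(G1)| = |E(G2)| = 4, so φ is a bijection on edges as well as vertices. Hence G1 ≅ G2.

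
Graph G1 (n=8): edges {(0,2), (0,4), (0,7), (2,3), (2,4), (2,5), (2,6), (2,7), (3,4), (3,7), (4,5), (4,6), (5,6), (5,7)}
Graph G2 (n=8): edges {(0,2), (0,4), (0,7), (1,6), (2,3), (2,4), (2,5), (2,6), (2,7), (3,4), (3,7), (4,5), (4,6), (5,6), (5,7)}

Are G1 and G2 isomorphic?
No, not isomorphic

The graphs are NOT isomorphic.

Counting edges: G1 has 14 edge(s); G2 has 15 edge(s).
Edge count is an isomorphism invariant (a bijection on vertices induces a bijection on edges), so differing edge counts rule out isomorphism.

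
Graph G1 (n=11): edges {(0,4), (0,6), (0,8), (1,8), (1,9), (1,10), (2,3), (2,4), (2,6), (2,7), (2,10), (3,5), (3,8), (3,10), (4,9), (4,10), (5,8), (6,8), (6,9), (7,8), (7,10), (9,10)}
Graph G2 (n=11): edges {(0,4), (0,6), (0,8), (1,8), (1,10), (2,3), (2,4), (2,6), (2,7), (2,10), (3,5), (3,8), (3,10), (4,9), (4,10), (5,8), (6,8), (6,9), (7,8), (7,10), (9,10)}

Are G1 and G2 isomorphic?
No, not isomorphic

The graphs are NOT isomorphic.

Counting edges: G1 has 22 edge(s); G2 has 21 edge(s).
Edge count is an isomorphism invariant (a bijection on vertices induces a bijection on edges), so differing edge counts rule out isomorphism.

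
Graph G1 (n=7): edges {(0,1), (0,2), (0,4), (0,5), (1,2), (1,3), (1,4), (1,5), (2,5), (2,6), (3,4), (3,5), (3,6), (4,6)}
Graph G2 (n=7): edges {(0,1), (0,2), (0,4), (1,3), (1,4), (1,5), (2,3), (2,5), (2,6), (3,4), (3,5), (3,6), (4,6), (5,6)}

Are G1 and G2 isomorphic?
Yes, isomorphic

The graphs are isomorphic.
One valid mapping φ: V(G1) → V(G2): 0→5, 1→3, 2→2, 3→4, 4→1, 5→6, 6→0

Verify φ preserves adjacency — for each edge of G1, its image is an edge of G2:
  (0,1) → (φ(0),φ(1)) = (3,5) ∈ E(G2) ✓
  (0,2) → (φ(0),φ(2)) = (2,5) ∈ E(G2) ✓
  (0,4) → (φ(0),φ(4)) = (1,5) ∈ E(G2) ✓
  (0,5) → (φ(0),φ(5)) = (5,6) ∈ E(G2) ✓
  (1,2) → (φ(1),φ(2)) = (2,3) ∈ E(G2) ✓
  (1,3) → (φ(1),φ(3)) = (3,4) ∈ E(G2) ✓
  (1,4) → (φ(1),φ(4)) = (1,3) ∈ E(G2) ✓
  (1,5) → (φ(1),φ(5)) = (3,6) ∈ E(G2) ✓
  (2,5) → (φ(2),φ(5)) = (2,6) ∈ E(G2) ✓
  (2,6) → (φ(2),φ(6)) = (0,2) ∈ E(G2) ✓
  (3,4) → (φ(3),φ(4)) = (1,4) ∈ E(G2) ✓
  (3,5) → (φ(3),φ(5)) = (4,6) ∈ E(G2) ✓
  (3,6) → (φ(3),φ(6)) = (0,4) ∈ E(G2) ✓
  (4,6) → (φ(4),φ(6)) = (0,1) ∈ E(G2) ✓
All 14 edges of G1 map to edges of G2, and |E(G1)| = |E(G2)| = 14, so φ is a bijection on edges as well as vertices. Hence G1 ≅ G2.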